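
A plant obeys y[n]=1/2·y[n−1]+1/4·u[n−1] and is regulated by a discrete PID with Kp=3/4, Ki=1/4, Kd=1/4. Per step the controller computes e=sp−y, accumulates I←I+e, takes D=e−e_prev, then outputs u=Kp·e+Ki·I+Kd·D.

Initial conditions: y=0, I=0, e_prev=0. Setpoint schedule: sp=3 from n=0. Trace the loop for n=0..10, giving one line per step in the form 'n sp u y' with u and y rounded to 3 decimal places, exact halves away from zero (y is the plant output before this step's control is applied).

0 3 3.750 0.000
1 3 2.578 0.938
2 3 3.108 1.113
3 3 3.348 1.334
4 3 3.607 1.504
5 3 3.837 1.654
6 3 4.045 1.786
7 3 4.234 1.904
8 3 4.405 2.011
9 3 4.559 2.106
10 3 4.698 2.193

(exact arithmetic carried between steps; '≈' marks a value shown rounded to 6 d.p. or computed from one; I and e_prev carry over from the previous line; the table rounds u and y to 3 d.p., halves away from zero)
n=0: y=0, sp=3, e=sp−y=3; I=3, D=e−e_prev=3; u=3/4·3+1/4·3+1/4·3=3.75; next y=1/2·0+1/4·3.75=0.9375
n=1: y=0.9375, sp=3, e=sp−y=2.0625; I=5.0625, D=e−e_prev=-0.9375; u=3/4·2.0625+1/4·5.0625+1/4·(-0.9375)=2.578125; next y=1/2·0.9375+1/4·2.578125≈1.113281
n=2: y≈1.113281, sp=3, e=sp−y≈1.886719; I≈6.949219, D=e−e_prev≈-0.175781; u=3/4·1.886719+1/4·6.949219+1/4·(-0.175781)≈3.108398; next y=1/2·1.113281+1/4·3.108398≈1.333740
n=3: y≈1.333740, sp=3, e=sp−y≈1.666260; I≈8.615479, D=e−e_prev≈-0.220459; u=3/4·1.666260+1/4·8.615479+1/4·(-0.220459)≈3.348450; next y=1/2·1.333740+1/4·3.348450≈1.503983
n=4: y≈1.503983, sp=3, e=sp−y≈1.496017; I≈10.111496, D=e−e_prev≈-0.170242; u=3/4·1.496017+1/4·10.111496+1/4·(-0.170242)≈3.607327; next y=1/2·1.503983+1/4·3.607327≈1.653823
n=5: y≈1.653823, sp=3, e=sp−y≈1.346177; I≈11.457673, D=e−e_prev≈-0.149840; u=3/4·1.346177+1/4·11.457673+1/4·(-0.149840)≈3.836591; next y=1/2·1.653823+1/4·3.836591≈1.786059
n=6: y≈1.786059, sp=3, e=sp−y≈1.213941; I≈12.671614, D=e−e_prev≈-0.132236; u=3/4·1.213941+1/4·12.671614+1/4·(-0.132236)≈4.045300; next y=1/2·1.786059+1/4·4.045300≈1.904355
n=7: y≈1.904355, sp=3, e=sp−y≈1.095645; I≈13.767259, D=e−e_prev≈-0.118295; u=3/4·1.095645+1/4·13.767259+1/4·(-0.118295)≈4.233975; next y=1/2·1.904355+1/4·4.233975≈2.010671
n=8: y≈2.010671, sp=3, e=sp−y≈0.989329; I≈14.756588, D=e−e_prev≈-0.106316; u=3/4·0.989329+1/4·14.756588+1/4·(-0.106316)≈4.404565; next y=1/2·2.010671+1/4·4.404565≈2.106477
n=9: y≈2.106477, sp=3, e=sp−y≈0.893523; I≈15.650112, D=e−e_prev≈-0.095806; u=3/4·0.893523+1/4·15.650112+1/4·(-0.095806)≈4.558719; next y=1/2·2.106477+1/4·4.558719≈2.192918
n=10: y≈2.192918, sp=3, e=sp−y≈0.807082; I≈16.457193, D=e−e_prev≈-0.086441; u=3/4·0.807082+1/4·16.457193+1/4·(-0.086441)≈4.697999; next y=1/2·2.192918+1/4·4.697999≈2.270959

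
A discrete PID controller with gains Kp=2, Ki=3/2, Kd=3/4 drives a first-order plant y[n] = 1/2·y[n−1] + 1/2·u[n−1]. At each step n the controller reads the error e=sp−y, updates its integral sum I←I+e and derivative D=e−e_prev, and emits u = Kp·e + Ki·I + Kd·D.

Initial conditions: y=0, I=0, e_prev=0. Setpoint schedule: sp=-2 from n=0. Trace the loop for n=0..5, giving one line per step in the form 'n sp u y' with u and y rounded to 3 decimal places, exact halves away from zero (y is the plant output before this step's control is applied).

(exact arithmetic carried between steps; '≈' marks a value shown rounded to 6 d.p. or computed from one; I and e_prev carry over from the previous line; the table rounds u and y to 3 d.p., halves away from zero)
n=0: y=0, sp=-2, e=sp−y=-2; I=-2, D=e−e_prev=-2; u=2·(-2)+3/2·(-2)+3/4·(-2)=-8.5; next y=1/2·0+1/2·(-8.5)=-4.25
n=1: y=-4.25, sp=-2, e=sp−y=2.25; I=0.25, D=e−e_prev=4.25; u=2·2.25+3/2·0.25+3/4·4.25=8.0625; next y=1/2·(-4.25)+1/2·8.0625=1.90625
n=2: y=1.90625, sp=-2, e=sp−y=-3.90625; I=-3.65625, D=e−e_prev=-6.15625; u=2·(-3.90625)+3/2·(-3.65625)+3/4·(-6.15625)≈-17.914063; next y=1/2·1.90625+1/2·(-17.914063)≈-8.003906
n=3: y≈-8.003906, sp=-2, e=sp−y≈6.003906; I≈2.347656, D=e−e_prev≈9.910156; u=2·6.003906+3/2·2.347656+3/4·9.910156≈22.961914; next y=1/2·(-8.003906)+1/2·22.961914≈7.479004
n=4: y≈7.479004, sp=-2, e=sp−y≈-9.479004; I≈-7.131348, D=e−e_prev≈-15.482910; u=2·(-9.479004)+3/2·(-7.131348)+3/4·(-15.482910)≈-41.267212; next y=1/2·7.479004+1/2·(-41.267212)≈-16.894104
n=5: y≈-16.894104, sp=-2, e=sp−y≈14.894104; I≈7.762756, D=e−e_prev≈24.373108; u=2·14.894104+3/2·7.762756+3/4·24.373108≈59.712173; next y=1/2·(-16.894104)+1/2·59.712173≈21.409035

0 -2 -8.500 0.000
1 -2 8.063 -4.250
2 -2 -17.914 1.906
3 -2 22.962 -8.004
4 -2 -41.267 7.479
5 -2 59.712 -16.894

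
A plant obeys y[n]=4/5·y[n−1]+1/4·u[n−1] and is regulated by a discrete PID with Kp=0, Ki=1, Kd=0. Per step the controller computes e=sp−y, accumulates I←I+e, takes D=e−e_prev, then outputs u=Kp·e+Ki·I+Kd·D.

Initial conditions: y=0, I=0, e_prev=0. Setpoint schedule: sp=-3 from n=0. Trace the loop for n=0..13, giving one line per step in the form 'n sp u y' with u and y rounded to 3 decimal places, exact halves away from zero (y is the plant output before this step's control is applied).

0 -3 -3.000 0.000
1 -3 -5.250 -0.750
2 -3 -6.338 -1.913
3 -3 -6.223 -3.114
4 -3 -5.176 -4.047
5 -3 -3.644 -4.532
6 -3 -2.108 -4.536
7 -3 -0.952 -4.156
8 -3 -0.389 -3.563
9 -3 -0.441 -2.947
10 -3 -0.973 -2.468
11 -3 -1.755 -2.218
12 -3 -2.542 -2.213
13 -3 -3.136 -2.406

(exact arithmetic carried between steps; '≈' marks a value shown rounded to 6 d.p. or computed from one; I and e_prev carry over from the previous line; the table rounds u and y to 3 d.p., halves away from zero)
n=0: y=0, sp=-3, e=sp−y=-3; I=-3, D=e−e_prev=-3; u=0·(-3)+1·(-3)+0·(-3)=-3; next y=4/5·0+1/4·(-3)=-0.75
n=1: y=-0.75, sp=-3, e=sp−y=-2.25; I=-5.25, D=e−e_prev=0.75; u=0·(-2.25)+1·(-5.25)+0·0.75=-5.25; next y=4/5·(-0.75)+1/4·(-5.25)=-1.9125
n=2: y=-1.9125, sp=-3, e=sp−y=-1.0875; I=-6.3375, D=e−e_prev=1.1625; u=0·(-1.0875)+1·(-6.3375)+0·1.1625=-6.3375; next y=4/5·(-1.9125)+1/4·(-6.3375)=-3.114375
n=3: y=-3.114375, sp=-3, e=sp−y=0.114375; I=-6.223125, D=e−e_prev=1.201875; u=0·0.114375+1·(-6.223125)+0·1.201875=-6.223125; next y=4/5·(-3.114375)+1/4·(-6.223125)≈-4.047281
n=4: y≈-4.047281, sp=-3, e=sp−y≈1.047281; I≈-5.175844, D=e−e_prev≈0.932906; u=0·1.047281+1·(-5.175844)+0·0.932906≈-5.175844; next y=4/5·(-4.047281)+1/4·(-5.175844)≈-4.531786
n=5: y≈-4.531786, sp=-3, e=sp−y≈1.531786; I≈-3.644058, D=e−e_prev≈0.484505; u=0·1.531786+1·(-3.644058)+0·0.484505≈-3.644058; next y=4/5·(-4.531786)+1/4·(-3.644058)≈-4.536443
n=6: y≈-4.536443, sp=-3, e=sp−y≈1.536443; I≈-2.107615, D=e−e_prev≈0.004657; u=0·1.536443+1·(-2.107615)+0·0.004657≈-2.107615; next y=4/5·(-4.536443)+1/4·(-2.107615)≈-4.156058
n=7: y≈-4.156058, sp=-3, e=sp−y≈1.156058; I≈-0.951556, D=e−e_prev≈-0.380385; u=0·1.156058+1·(-0.951556)+0·(-0.380385)≈-0.951556; next y=4/5·(-4.156058)+1/4·(-0.951556)≈-3.562736
n=8: y≈-3.562736, sp=-3, e=sp−y≈0.562736; I≈-0.388821, D=e−e_prev≈-0.593323; u=0·0.562736+1·(-0.388821)+0·(-0.593323)≈-0.388821; next y=4/5·(-3.562736)+1/4·(-0.388821)≈-2.947394
n=9: y≈-2.947394, sp=-3, e=sp−y≈-0.052606; I≈-0.441427, D=e−e_prev≈-0.615342; u=0·(-0.052606)+1·(-0.441427)+0·(-0.615342)≈-0.441427; next y=4/5·(-2.947394)+1/4·(-0.441427)≈-2.468272
n=10: y≈-2.468272, sp=-3, e=sp−y≈-0.531728; I≈-0.973155, D=e−e_prev≈-0.479122; u=0·(-0.531728)+1·(-0.973155)+0·(-0.479122)≈-0.973155; next y=4/5·(-2.468272)+1/4·(-0.973155)≈-2.217906
n=11: y≈-2.217906, sp=-3, e=sp−y≈-0.782094; I≈-1.755249, D=e−e_prev≈-0.250366; u=0·(-0.782094)+1·(-1.755249)+0·(-0.250366)≈-1.755249; next y=4/5·(-2.217906)+1/4·(-1.755249)≈-2.213137
n=12: y≈-2.213137, sp=-3, e=sp−y≈-0.786863; I≈-2.542112, D=e−e_prev≈-0.004769; u=0·(-0.786863)+1·(-2.542112)+0·(-0.004769)≈-2.542112; next y=4/5·(-2.213137)+1/4·(-2.542112)≈-2.406038
n=13: y≈-2.406038, sp=-3, e=sp−y≈-0.593962; I≈-3.136074, D=e−e_prev≈0.192901; u=0·(-0.593962)+1·(-3.136074)+0·0.192901≈-3.136074; next y=4/5·(-2.406038)+1/4·(-3.136074)≈-2.708849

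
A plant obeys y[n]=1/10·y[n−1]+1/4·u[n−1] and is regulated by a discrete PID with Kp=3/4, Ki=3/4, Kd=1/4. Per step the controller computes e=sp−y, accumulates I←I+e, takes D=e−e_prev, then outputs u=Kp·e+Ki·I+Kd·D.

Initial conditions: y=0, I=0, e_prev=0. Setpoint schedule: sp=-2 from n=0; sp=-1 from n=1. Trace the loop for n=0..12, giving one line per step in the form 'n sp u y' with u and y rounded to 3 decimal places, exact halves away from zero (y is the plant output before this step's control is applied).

0 -2 -3.500 0.000
1 -1 -1.219 -0.875
2 -1 -2.626 -0.392
3 -1 -2.430 -0.696
4 -1 -2.767 -0.677
5 -1 -2.860 -0.759
6 -1 -3.006 -0.791
7 -1 -3.101 -0.831
8 -1 -3.190 -0.858
9 -1 -3.259 -0.883
10 -1 -3.318 -0.903
11 -1 -3.367 -0.920
12 -1 -3.407 -0.934

(exact arithmetic carried between steps; '≈' marks a value shown rounded to 6 d.p. or computed from one; I and e_prev carry over from the previous line; the table rounds u and y to 3 d.p., halves away from zero)
n=0: y=0, sp=-2, e=sp−y=-2; I=-2, D=e−e_prev=-2; u=3/4·(-2)+3/4·(-2)+1/4·(-2)=-3.5; next y=1/10·0+1/4·(-3.5)=-0.875
n=1: y=-0.875, sp=-1, e=sp−y=-0.125; I=-2.125, D=e−e_prev=1.875; u=3/4·(-0.125)+3/4·(-2.125)+1/4·1.875=-1.21875; next y=1/10·(-0.875)+1/4·(-1.21875)≈-0.392188
n=2: y≈-0.392188, sp=-1, e=sp−y≈-0.607813; I≈-2.732813, D=e−e_prev≈-0.482813; u=3/4·(-0.607813)+3/4·(-2.732813)+1/4·(-0.482813)≈-2.626172; next y=1/10·(-0.392188)+1/4·(-2.626172)≈-0.695762
n=3: y≈-0.695762, sp=-1, e=sp−y≈-0.304238; I≈-3.037051, D=e−e_prev≈0.303574; u=3/4·(-0.304238)+3/4·(-3.037051)+1/4·0.303574≈-2.430073; next y=1/10·(-0.695762)+1/4·(-2.430073)≈-0.677094
n=4: y≈-0.677094, sp=-1, e=sp−y≈-0.322906; I≈-3.359956, D=e−e_prev≈-0.018667; u=3/4·(-0.322906)+3/4·(-3.359956)+1/4·(-0.018667)≈-2.766813; next y=1/10·(-0.677094)+1/4·(-2.766813)≈-0.759413
n=5: y≈-0.759413, sp=-1, e=sp−y≈-0.240587; I≈-3.600544, D=e−e_prev≈0.082318; u=3/4·(-0.240587)+3/4·(-3.600544)+1/4·0.082318≈-2.860269; next y=1/10·(-0.759413)+1/4·(-2.860269)≈-0.791008
n=6: y≈-0.791008, sp=-1, e=sp−y≈-0.208992; I≈-3.809535, D=e−e_prev≈0.031596; u=3/4·(-0.208992)+3/4·(-3.809535)+1/4·0.031596≈-3.005996; next y=1/10·(-0.791008)+1/4·(-3.005996)≈-0.830600
n=7: y≈-0.830600, sp=-1, e=sp−y≈-0.169400; I≈-3.978935, D=e−e_prev≈0.039591; u=3/4·(-0.169400)+3/4·(-3.978935)+1/4·0.039591≈-3.101354; next y=1/10·(-0.830600)+1/4·(-3.101354)≈-0.858398
n=8: y≈-0.858398, sp=-1, e=sp−y≈-0.141602; I≈-4.120537, D=e−e_prev≈0.027799; u=3/4·(-0.141602)+3/4·(-4.120537)+1/4·0.027799≈-3.189654; next y=1/10·(-0.858398)+1/4·(-3.189654)≈-0.883253
n=9: y≈-0.883253, sp=-1, e=sp−y≈-0.116747; I≈-4.237283, D=e−e_prev≈0.024855; u=3/4·(-0.116747)+3/4·(-4.237283)+1/4·0.024855≈-3.259309; next y=1/10·(-0.883253)+1/4·(-3.259309)≈-0.903153
n=10: y≈-0.903153, sp=-1, e=sp−y≈-0.096847; I≈-4.334131, D=e−e_prev≈0.019899; u=3/4·(-0.096847)+3/4·(-4.334131)+1/4·0.019899≈-3.318259; next y=1/10·(-0.903153)+1/4·(-3.318259)≈-0.919880
n=11: y≈-0.919880, sp=-1, e=sp−y≈-0.080120; I≈-4.414251, D=e−e_prev≈0.016727; u=3/4·(-0.080120)+3/4·(-4.414251)+1/4·0.016727≈-3.366596; next y=1/10·(-0.919880)+1/4·(-3.366596)≈-0.933637
n=12: y≈-0.933637, sp=-1, e=sp−y≈-0.066363; I≈-4.480614, D=e−e_prev≈0.013757; u=3/4·(-0.066363)+3/4·(-4.480614)+1/4·0.013757≈-3.406793; next y=1/10·(-0.933637)+1/4·(-3.406793)≈-0.945062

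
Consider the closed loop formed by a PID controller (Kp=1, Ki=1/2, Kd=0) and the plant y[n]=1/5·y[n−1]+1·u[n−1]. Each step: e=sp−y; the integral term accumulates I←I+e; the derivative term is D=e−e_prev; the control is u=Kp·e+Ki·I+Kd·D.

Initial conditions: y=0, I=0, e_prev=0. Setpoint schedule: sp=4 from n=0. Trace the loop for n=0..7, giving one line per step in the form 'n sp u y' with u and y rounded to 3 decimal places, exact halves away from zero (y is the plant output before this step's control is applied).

(exact arithmetic carried between steps; '≈' marks a value shown rounded to 6 d.p. or computed from one; I and e_prev carry over from the previous line; the table rounds u and y to 3 d.p., halves away from zero)
n=0: y=0, sp=4, e=sp−y=4; I=4, D=e−e_prev=4; u=1·4+1/2·4+0·4=6; next y=1/5·0+1·6=6
n=1: y=6, sp=4, e=sp−y=-2; I=2, D=e−e_prev=-6; u=1·(-2)+1/2·2+0·(-6)=-1; next y=1/5·6+1·(-1)=0.2
n=2: y=0.2, sp=4, e=sp−y=3.8; I=5.8, D=e−e_prev=5.8; u=1·3.8+1/2·5.8+0·5.8=6.7; next y=1/5·0.2+1·6.7=6.74
n=3: y=6.74, sp=4, e=sp−y=-2.74; I=3.06, D=e−e_prev=-6.54; u=1·(-2.74)+1/2·3.06+0·(-6.54)=-1.21; next y=1/5·6.74+1·(-1.21)=0.138
n=4: y=0.138, sp=4, e=sp−y=3.862; I=6.922, D=e−e_prev=6.602; u=1·3.862+1/2·6.922+0·6.602=7.323; next y=1/5·0.138+1·7.323=7.3506
n=5: y=7.3506, sp=4, e=sp−y=-3.3506; I=3.5714, D=e−e_prev=-7.2126; u=1·(-3.3506)+1/2·3.5714+0·(-7.2126)=-1.5649; next y=1/5·7.3506+1·(-1.5649)=-0.09478
n=6: y=-0.09478, sp=4, e=sp−y=4.09478; I=7.66618, D=e−e_prev=7.44538; u=1·4.09478+1/2·7.66618+0·7.44538=7.92787; next y=1/5·(-0.09478)+1·7.92787=7.908914
n=7: y=7.908914, sp=4, e=sp−y=-3.908914; I=3.757266, D=e−e_prev=-8.003694; u=1·(-3.908914)+1/2·3.757266+0·(-8.003694)=-2.030281; next y=1/5·7.908914+1·(-2.030281)≈-0.448498

0 4 6.000 0.000
1 4 -1.000 6.000
2 4 6.700 0.200
3 4 -1.210 6.740
4 4 7.323 0.138
5 4 -1.565 7.351
6 4 7.928 -0.095
7 4 -2.030 7.909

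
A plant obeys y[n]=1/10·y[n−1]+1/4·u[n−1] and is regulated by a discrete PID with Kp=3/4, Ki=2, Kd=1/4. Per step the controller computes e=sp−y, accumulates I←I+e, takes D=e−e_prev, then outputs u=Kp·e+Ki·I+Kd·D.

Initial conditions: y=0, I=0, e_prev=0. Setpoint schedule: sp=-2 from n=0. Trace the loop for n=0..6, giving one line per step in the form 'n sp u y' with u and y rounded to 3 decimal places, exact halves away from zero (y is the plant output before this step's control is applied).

(exact arithmetic carried between steps; '≈' marks a value shown rounded to 6 d.p. or computed from one; I and e_prev carry over from the previous line; the table rounds u and y to 3 d.p., halves away from zero)
n=0: y=0, sp=-2, e=sp−y=-2; I=-2, D=e−e_prev=-2; u=3/4·(-2)+2·(-2)+1/4·(-2)=-6; next y=1/10·0+1/4·(-6)=-1.5
n=1: y=-1.5, sp=-2, e=sp−y=-0.5; I=-2.5, D=e−e_prev=1.5; u=3/4·(-0.5)+2·(-2.5)+1/4·1.5=-5; next y=1/10·(-1.5)+1/4·(-5)=-1.4
n=2: y=-1.4, sp=-2, e=sp−y=-0.6; I=-3.1, D=e−e_prev=-0.1; u=3/4·(-0.6)+2·(-3.1)+1/4·(-0.1)=-6.675; next y=1/10·(-1.4)+1/4·(-6.675)=-1.80875
n=3: y=-1.80875, sp=-2, e=sp−y=-0.19125; I=-3.29125, D=e−e_prev=0.40875; u=3/4·(-0.19125)+2·(-3.29125)+1/4·0.40875=-6.62375; next y=1/10·(-1.80875)+1/4·(-6.62375)≈-1.836813
n=4: y≈-1.836813, sp=-2, e=sp−y≈-0.163188; I≈-3.454438, D=e−e_prev≈0.028063; u=3/4·(-0.163188)+2·(-3.454438)+1/4·0.028063≈-7.02425; next y=1/10·(-1.836813)+1/4·(-7.02425)≈-1.939744
n=5: y≈-1.939744, sp=-2, e=sp−y≈-0.060256; I≈-3.514694, D=e−e_prev≈0.102931; u=3/4·(-0.060256)+2·(-3.514694)+1/4·0.102931≈-7.048847; next y=1/10·(-1.939744)+1/4·(-7.048847)≈-1.956186
n=6: y≈-1.956186, sp=-2, e=sp−y≈-0.043814; I≈-3.558508, D=e−e_prev≈0.016442; u=3/4·(-0.043814)+2·(-3.558508)+1/4·0.016442≈-7.145765; next y=1/10·(-1.956186)+1/4·(-7.145765)≈-1.982060

0 -2 -6.000 0.000
1 -2 -5.000 -1.500
2 -2 -6.675 -1.400
3 -2 -6.624 -1.809
4 -2 -7.024 -1.837
5 -2 -7.049 -1.940
6 -2 -7.146 -1.956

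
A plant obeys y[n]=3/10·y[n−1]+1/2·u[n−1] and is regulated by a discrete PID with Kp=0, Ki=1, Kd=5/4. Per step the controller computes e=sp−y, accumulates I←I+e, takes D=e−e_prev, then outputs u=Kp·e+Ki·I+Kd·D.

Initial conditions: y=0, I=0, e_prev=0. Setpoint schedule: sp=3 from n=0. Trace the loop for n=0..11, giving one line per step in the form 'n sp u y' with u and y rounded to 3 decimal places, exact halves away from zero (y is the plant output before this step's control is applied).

(exact arithmetic carried between steps; '≈' marks a value shown rounded to 6 d.p. or computed from one; I and e_prev carry over from the previous line; the table rounds u and y to 3 d.p., halves away from zero)
n=0: y=0, sp=3, e=sp−y=3; I=3, D=e−e_prev=3; u=0·3+1·3+5/4·3=6.75; next y=3/10·0+1/2·6.75=3.375
n=1: y=3.375, sp=3, e=sp−y=-0.375; I=2.625, D=e−e_prev=-3.375; u=0·(-0.375)+1·2.625+5/4·(-3.375)=-1.59375; next y=3/10·3.375+1/2·(-1.59375)=0.215625
n=2: y=0.215625, sp=3, e=sp−y=2.784375; I=5.409375, D=e−e_prev=3.159375; u=0·2.784375+1·5.409375+5/4·3.159375≈9.358594; next y=3/10·0.215625+1/2·9.358594≈4.743984
n=3: y≈4.743984, sp=3, e=sp−y≈-1.743984; I≈3.665391, D=e−e_prev≈-4.528359; u=0·(-1.743984)+1·3.665391+5/4·(-4.528359)≈-1.995059; next y=3/10·4.743984+1/2·(-1.995059)≈0.425666
n=4: y≈0.425666, sp=3, e=sp−y≈2.574334; I≈6.239725, D=e−e_prev≈4.318318; u=0·2.574334+1·6.239725+5/4·4.318318≈11.637623; next y=3/10·0.425666+1/2·11.637623≈5.946511
n=5: y≈5.946511, sp=3, e=sp−y≈-2.946511; I≈3.293214, D=e−e_prev≈-5.520845; u=0·(-2.946511)+1·3.293214+5/4·(-5.520845)≈-3.607843; next y=3/10·5.946511+1/2·(-3.607843)≈-0.019968
n=6: y≈-0.019968, sp=3, e=sp−y≈3.019968; I≈6.313182, D=e−e_prev≈5.966479; u=0·3.019968+1·6.313182+5/4·5.966479≈13.771281; next y=3/10·(-0.019968)+1/2·13.771281≈6.879650
n=7: y≈6.879650, sp=3, e=sp−y≈-3.879650; I≈2.433532, D=e−e_prev≈-6.899618; u=0·(-3.879650)+1·2.433532+5/4·(-6.899618)≈-6.190991; next y=3/10·6.879650+1/2·(-6.190991)≈-1.031600
n=8: y≈-1.031600, sp=3, e=sp−y≈4.031600; I≈6.465132, D=e−e_prev≈7.911250; u=0·4.031600+1·6.465132+5/4·7.911250≈16.354195; next y=3/10·(-1.031600)+1/2·16.354195≈7.867617
n=9: y≈7.867617, sp=3, e=sp−y≈-4.867617; I≈1.597515, D=e−e_prev≈-8.899218; u=0·(-4.867617)+1·1.597515+5/4·(-8.899218)≈-9.526507; next y=3/10·7.867617+1/2·(-9.526507)≈-2.402968
n=10: y≈-2.402968, sp=3, e=sp−y≈5.402968; I≈7.000483, D=e−e_prev≈10.270586; u=0·5.402968+1·7.000483+5/4·10.270586≈19.838716; next y=3/10·(-2.402968)+1/2·19.838716≈9.198467
n=11: y≈9.198467, sp=3, e=sp−y≈-6.198467; I≈0.802016, D=e−e_prev≈-11.601436; u=0·(-6.198467)+1·0.802016+5/4·(-11.601436)≈-13.699779; next y=3/10·9.198467+1/2·(-13.699779)≈-4.090349

0 3 6.750 0.000
1 3 -1.594 3.375
2 3 9.359 0.216
3 3 -1.995 4.744
4 3 11.638 0.426
5 3 -3.608 5.947
6 3 13.771 -0.020
7 3 -6.191 6.880
8 3 16.354 -1.032
9 3 -9.527 7.868
10 3 19.839 -2.403
11 3 -13.700 9.198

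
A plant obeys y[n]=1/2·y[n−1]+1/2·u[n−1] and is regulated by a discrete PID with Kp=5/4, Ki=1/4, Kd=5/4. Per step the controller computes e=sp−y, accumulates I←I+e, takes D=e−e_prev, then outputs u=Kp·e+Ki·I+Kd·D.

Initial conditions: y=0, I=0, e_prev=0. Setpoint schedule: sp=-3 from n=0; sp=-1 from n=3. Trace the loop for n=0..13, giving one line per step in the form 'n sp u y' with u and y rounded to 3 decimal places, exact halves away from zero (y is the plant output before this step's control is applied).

0 -3 -8.250 0.000
1 -3 6.094 -4.125
2 -3 -12.832 0.984
3 -1 17.056 -5.924
4 -1 -24.446 5.566
5 -1 29.542 -9.440
6 -1 -40.705 10.051
7 -1 50.685 -15.327
8 -1 -68.222 17.679
9 -1 86.480 -25.272
10 -1 -114.799 30.604
11 -1 147.074 -42.097
12 -1 -193.639 52.488
13 -1 249.646 -70.575

(exact arithmetic carried between steps; '≈' marks a value shown rounded to 6 d.p. or computed from one; I and e_prev carry over from the previous line; the table rounds u and y to 3 d.p., halves away from zero)
n=0: y=0, sp=-3, e=sp−y=-3; I=-3, D=e−e_prev=-3; u=5/4·(-3)+1/4·(-3)+5/4·(-3)=-8.25; next y=1/2·0+1/2·(-8.25)=-4.125
n=1: y=-4.125, sp=-3, e=sp−y=1.125; I=-1.875, D=e−e_prev=4.125; u=5/4·1.125+1/4·(-1.875)+5/4·4.125=6.09375; next y=1/2·(-4.125)+1/2·6.09375=0.984375
n=2: y=0.984375, sp=-3, e=sp−y=-3.984375; I=-5.859375, D=e−e_prev=-5.109375; u=5/4·(-3.984375)+1/4·(-5.859375)+5/4·(-5.109375)≈-12.832031; next y=1/2·0.984375+1/2·(-12.832031)≈-5.923828
n=3: y≈-5.923828, sp=-1, e=sp−y≈4.923828; I≈-0.935547, D=e−e_prev≈8.908203; u=5/4·4.923828+1/4·(-0.935547)+5/4·8.908203≈17.056152; next y=1/2·(-5.923828)+1/2·17.056152≈5.566162
n=4: y≈5.566162, sp=-1, e=sp−y≈-6.566162; I≈-7.501709, D=e−e_prev≈-11.489990; u=5/4·(-6.566162)+1/4·(-7.501709)+5/4·(-11.489990)≈-24.445618; next y=1/2·5.566162+1/2·(-24.445618)≈-9.439728
n=5: y≈-9.439728, sp=-1, e=sp−y≈8.439728; I≈0.938019, D=e−e_prev≈15.005890; u=5/4·8.439728+1/4·0.938019+5/4·15.005890≈29.541527; next y=1/2·(-9.439728)+1/2·29.541527≈10.050900
n=6: y≈10.050900, sp=-1, e=sp−y≈-11.050900; I≈-10.112881, D=e−e_prev≈-19.490627; u=5/4·(-11.050900)+1/4·(-10.112881)+5/4·(-19.490627)≈-40.705129; next y=1/2·10.050900+1/2·(-40.705129)≈-15.327115
n=7: y≈-15.327115, sp=-1, e=sp−y≈14.327115; I≈4.214234, D=e−e_prev≈25.378014; u=5/4·14.327115+1/4·4.214234+5/4·25.378014≈50.684969; next y=1/2·(-15.327115)+1/2·50.684969≈17.678927
n=8: y≈17.678927, sp=-1, e=sp−y≈-18.678927; I≈-14.464693, D=e−e_prev≈-33.006042; u=5/4·(-18.678927)+1/4·(-14.464693)+5/4·(-33.006042)≈-68.222385; next y=1/2·17.678927+1/2·(-68.222385)≈-25.271729
n=9: y≈-25.271729, sp=-1, e=sp−y≈24.271729; I≈9.807035, D=e−e_prev≈42.950656; u=5/4·24.271729+1/4·9.807035+5/4·42.950656≈86.479740; next y=1/2·(-25.271729)+1/2·86.479740≈30.604006
n=10: y≈30.604006, sp=-1, e=sp−y≈-31.604006; I≈-21.796970, D=e−e_prev≈-55.875734; u=5/4·(-31.604006)+1/4·(-21.796970)+5/4·(-55.875734)≈-114.798918; next y=1/2·30.604006+1/2·(-114.798918)≈-42.097456
n=11: y≈-42.097456, sp=-1, e=sp−y≈41.097456; I≈19.300486, D=e−e_prev≈72.701462; u=5/4·41.097456+1/4·19.300486+5/4·72.701462≈147.073769; next y=1/2·(-42.097456)+1/2·147.073769≈52.488156
n=12: y≈52.488156, sp=-1, e=sp−y≈-53.488156; I≈-34.187671, D=e−e_prev≈-94.585612; u=5/4·(-53.488156)+1/4·(-34.187671)+5/4·(-94.585612)≈-193.639128; next y=1/2·52.488156+1/2·(-193.639128)≈-70.575486
n=13: y≈-70.575486, sp=-1, e=sp−y≈69.575486; I≈35.387815, D=e−e_prev≈123.063642; u=5/4·69.575486+1/4·35.387815+5/4·123.063642≈249.645864; next y=1/2·(-70.575486)+1/2·249.645864≈89.535189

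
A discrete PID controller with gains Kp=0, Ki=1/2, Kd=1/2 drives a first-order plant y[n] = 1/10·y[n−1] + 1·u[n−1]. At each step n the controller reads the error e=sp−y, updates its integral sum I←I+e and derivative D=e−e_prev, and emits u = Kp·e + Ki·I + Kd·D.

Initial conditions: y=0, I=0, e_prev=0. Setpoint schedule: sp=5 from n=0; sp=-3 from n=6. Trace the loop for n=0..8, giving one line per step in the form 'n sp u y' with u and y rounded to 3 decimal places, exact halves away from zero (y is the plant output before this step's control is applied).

0 5 5.000 0.000
1 5 0.000 5.000
2 5 7.000 0.500
3 5 0.450 7.050
4 5 8.595 1.155
5 5 0.015 8.711
6 -3 1.762 0.886
7 -3 -1.058 1.851
8 -3 -0.277 -0.873

(exact arithmetic carried between steps; '≈' marks a value shown rounded to 6 d.p. or computed from one; I and e_prev carry over from the previous line; the table rounds u and y to 3 d.p., halves away from zero)
n=0: y=0, sp=5, e=sp−y=5; I=5, D=e−e_prev=5; u=0·5+1/2·5+1/2·5=5; next y=1/10·0+1·5=5
n=1: y=5, sp=5, e=sp−y=0; I=5, D=e−e_prev=-5; u=0·0+1/2·5+1/2·(-5)=0; next y=1/10·5+1·0=0.5
n=2: y=0.5, sp=5, e=sp−y=4.5; I=9.5, D=e−e_prev=4.5; u=0·4.5+1/2·9.5+1/2·4.5=7; next y=1/10·0.5+1·7=7.05
n=3: y=7.05, sp=5, e=sp−y=-2.05; I=7.45, D=e−e_prev=-6.55; u=0·(-2.05)+1/2·7.45+1/2·(-6.55)=0.45; next y=1/10·7.05+1·0.45=1.155
n=4: y=1.155, sp=5, e=sp−y=3.845; I=11.295, D=e−e_prev=5.895; u=0·3.845+1/2·11.295+1/2·5.895=8.595; next y=1/10·1.155+1·8.595=8.7105
n=5: y=8.7105, sp=5, e=sp−y=-3.7105; I=7.5845, D=e−e_prev=-7.5555; u=0·(-3.7105)+1/2·7.5845+1/2·(-7.5555)=0.0145; next y=1/10·8.7105+1·0.0145=0.88555
n=6: y=0.88555, sp=-3, e=sp−y=-3.88555; I=3.69895, D=e−e_prev=-0.17505; u=0·(-3.88555)+1/2·3.69895+1/2·(-0.17505)=1.76195; next y=1/10·0.88555+1·1.76195=1.850505
n=7: y=1.850505, sp=-3, e=sp−y=-4.850505; I=-1.151555, D=e−e_prev=-0.964955; u=0·(-4.850505)+1/2·(-1.151555)+1/2·(-0.964955)=-1.058255; next y=1/10·1.850505+1·(-1.058255)≈-0.873205
n=8: y≈-0.873205, sp=-3, e=sp−y≈-2.126796; I≈-3.278351, D=e−e_prev≈2.723710; u=0·(-2.126796)+1/2·(-3.278351)+1/2·2.723710≈-0.277321; next y=1/10·(-0.873205)+1·(-0.277321)≈-0.364641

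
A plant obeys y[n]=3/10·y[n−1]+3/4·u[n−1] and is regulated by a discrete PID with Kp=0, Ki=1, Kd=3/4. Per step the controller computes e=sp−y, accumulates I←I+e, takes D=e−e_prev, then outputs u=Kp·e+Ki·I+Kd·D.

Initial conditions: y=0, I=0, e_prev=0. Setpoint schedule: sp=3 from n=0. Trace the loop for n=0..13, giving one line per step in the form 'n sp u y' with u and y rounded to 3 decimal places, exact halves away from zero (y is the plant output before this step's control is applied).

0 3 5.250 0.000
1 3 -0.891 3.938
2 3 7.117 0.513
3 3 -1.677 5.492
4 3 8.494 0.390
5 3 -3.393 6.487
6 3 10.093 -0.599
7 3 -5.603 7.390
8 3 12.405 -1.985
9 3 -8.355 8.708
10 3 15.591 -3.654
11 3 -11.966 10.597
12 3 19.812 -5.795
13 3 -16.789 13.120

(exact arithmetic carried between steps; '≈' marks a value shown rounded to 6 d.p. or computed from one; I and e_prev carry over from the previous line; the table rounds u and y to 3 d.p., halves away from zero)
n=0: y=0, sp=3, e=sp−y=3; I=3, D=e−e_prev=3; u=0·3+1·3+3/4·3=5.25; next y=3/10·0+3/4·5.25=3.9375
n=1: y=3.9375, sp=3, e=sp−y=-0.9375; I=2.0625, D=e−e_prev=-3.9375; u=0·(-0.9375)+1·2.0625+3/4·(-3.9375)=-0.890625; next y=3/10·3.9375+3/4·(-0.890625)≈0.513281
n=2: y≈0.513281, sp=3, e=sp−y≈2.486719; I≈4.549219, D=e−e_prev≈3.424219; u=0·2.486719+1·4.549219+3/4·3.424219≈7.117383; next y=3/10·0.513281+3/4·7.117383≈5.492021
n=3: y≈5.492021, sp=3, e=sp−y≈-2.492021; I≈2.057197, D=e−e_prev≈-4.978740; u=0·(-2.492021)+1·2.057197+3/4·(-4.978740)≈-1.676858; next y=3/10·5.492021+3/4·(-1.676858)≈0.389963
n=4: y≈0.389963, sp=3, e=sp−y≈2.610037; I≈4.667234, D=e−e_prev≈5.102058; u=0·2.610037+1·4.667234+3/4·5.102058≈8.493778; next y=3/10·0.389963+3/4·8.493778≈6.487322
n=5: y≈6.487322, sp=3, e=sp−y≈-3.487322; I≈1.179912, D=e−e_prev≈-6.097359; u=0·(-3.487322)+1·1.179912+3/4·(-6.097359)≈-3.393108; next y=3/10·6.487322+3/4·(-3.393108)≈-0.598634
n=6: y≈-0.598634, sp=3, e=sp−y≈3.598634; I≈4.778546, D=e−e_prev≈7.085957; u=0·3.598634+1·4.778546+3/4·7.085957≈10.093013; next y=3/10·(-0.598634)+3/4·10.093013≈7.390170
n=7: y≈7.390170, sp=3, e=sp−y≈-4.390170; I≈0.388376, D=e−e_prev≈-7.988804; u=0·(-4.390170)+1·0.388376+3/4·(-7.988804)≈-5.603227; next y=3/10·7.390170+3/4·(-5.603227)≈-1.985369
n=8: y≈-1.985369, sp=3, e=sp−y≈4.985369; I≈5.373745, D=e−e_prev≈9.375539; u=0·4.985369+1·5.373745+3/4·9.375539≈12.405400; next y=3/10·(-1.985369)+3/4·12.405400≈8.708439
n=9: y≈8.708439, sp=3, e=sp−y≈-5.708439; I≈-0.334694, D=e−e_prev≈-10.693808; u=0·(-5.708439)+1·(-0.334694)+3/4·(-10.693808)≈-8.355050; next y=3/10·8.708439+3/4·(-8.355050)≈-3.653756
n=10: y≈-3.653756, sp=3, e=sp−y≈6.653756; I≈6.319062, D=e−e_prev≈12.362194; u=0·6.653756+1·6.319062+3/4·12.362194≈15.590708; next y=3/10·(-3.653756)+3/4·15.590708≈10.596904
n=11: y≈10.596904, sp=3, e=sp−y≈-7.596904; I≈-1.277842, D=e−e_prev≈-14.250660; u=0·(-7.596904)+1·(-1.277842)+3/4·(-14.250660)≈-11.965837; next y=3/10·10.596904+3/4·(-11.965837)≈-5.795307
n=12: y≈-5.795307, sp=3, e=sp−y≈8.795307; I≈7.517464, D=e−e_prev≈16.392211; u=0·8.795307+1·7.517464+3/4·16.392211≈19.811622; next y=3/10·(-5.795307)+3/4·19.811622≈13.120125
n=13: y≈13.120125, sp=3, e=sp−y≈-10.120125; I≈-2.602660, D=e−e_prev≈-18.915431; u=0·(-10.120125)+1·(-2.602660)+3/4·(-18.915431)≈-16.789234; next y=3/10·13.120125+3/4·(-16.789234)≈-8.655888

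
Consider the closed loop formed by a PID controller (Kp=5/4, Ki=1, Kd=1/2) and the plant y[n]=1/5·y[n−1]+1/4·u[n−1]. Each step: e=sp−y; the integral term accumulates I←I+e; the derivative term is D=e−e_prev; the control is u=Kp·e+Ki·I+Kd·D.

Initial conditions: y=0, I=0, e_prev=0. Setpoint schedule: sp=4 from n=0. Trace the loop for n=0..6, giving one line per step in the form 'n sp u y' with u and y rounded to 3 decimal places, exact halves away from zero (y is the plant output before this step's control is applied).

(exact arithmetic carried between steps; '≈' marks a value shown rounded to 6 d.p. or computed from one; I and e_prev carry over from the previous line; the table rounds u and y to 3 d.p., halves away from zero)
n=0: y=0, sp=4, e=sp−y=4; I=4, D=e−e_prev=4; u=5/4·4+1·4+1/2·4=11; next y=1/5·0+1/4·11=2.75
n=1: y=2.75, sp=4, e=sp−y=1.25; I=5.25, D=e−e_prev=-2.75; u=5/4·1.25+1·5.25+1/2·(-2.75)=5.4375; next y=1/5·2.75+1/4·5.4375=1.909375
n=2: y=1.909375, sp=4, e=sp−y=2.090625; I=7.340625, D=e−e_prev=0.840625; u=5/4·2.090625+1·7.340625+1/2·0.840625≈10.374219; next y=1/5·1.909375+1/4·10.374219≈2.975430
n=3: y≈2.975430, sp=4, e=sp−y≈1.024570; I≈8.365195, D=e−e_prev≈-1.066055; u=5/4·1.024570+1·8.365195+1/2·(-1.066055)≈9.112881; next y=1/5·2.975430+1/4·9.112881≈2.873306
n=4: y≈2.873306, sp=4, e=sp−y≈1.126694; I≈9.491889, D=e−e_prev≈0.102124; u=5/4·1.126694+1·9.491889+1/2·0.102124≈10.951318; next y=1/5·2.873306+1/4·10.951318≈3.312491
n=5: y≈3.312491, sp=4, e=sp−y≈0.687509; I≈10.179398, D=e−e_prev≈-0.439185; u=5/4·0.687509+1·10.179398+1/2·(-0.439185)≈10.819193; next y=1/5·3.312491+1/4·10.819193≈3.367296
n=6: y≈3.367296, sp=4, e=sp−y≈0.632704; I≈10.812102, D=e−e_prev≈-0.054806; u=5/4·0.632704+1·10.812102+1/2·(-0.054806)≈11.575579; next y=1/5·3.367296+1/4·11.575579≈3.567354

0 4 11.000 0.000
1 4 5.438 2.750
2 4 10.374 1.909
3 4 9.113 2.975
4 4 10.951 2.873
5 4 10.819 3.312
6 4 11.576 3.367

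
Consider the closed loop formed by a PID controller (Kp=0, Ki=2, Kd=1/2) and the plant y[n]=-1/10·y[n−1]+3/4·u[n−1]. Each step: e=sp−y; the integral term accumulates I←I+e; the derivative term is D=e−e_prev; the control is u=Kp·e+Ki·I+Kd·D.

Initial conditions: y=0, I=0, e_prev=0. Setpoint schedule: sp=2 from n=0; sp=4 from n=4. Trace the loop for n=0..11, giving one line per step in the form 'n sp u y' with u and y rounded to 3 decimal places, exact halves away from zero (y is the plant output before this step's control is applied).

(exact arithmetic carried between steps; '≈' marks a value shown rounded to 6 d.p. or computed from one; I and e_prev carry over from the previous line; the table rounds u and y to 3 d.p., halves away from zero)
n=0: y=0, sp=2, e=sp−y=2; I=2, D=e−e_prev=2; u=0·2+2·2+1/2·2=5; next y=-1/10·0+3/4·5=3.75
n=1: y=3.75, sp=2, e=sp−y=-1.75; I=0.25, D=e−e_prev=-3.75; u=0·(-1.75)+2·0.25+1/2·(-3.75)=-1.375; next y=-1/10·3.75+3/4·(-1.375)=-1.40625
n=2: y=-1.40625, sp=2, e=sp−y=3.40625; I=3.65625, D=e−e_prev=5.15625; u=0·3.40625+2·3.65625+1/2·5.15625=9.890625; next y=-1/10·(-1.40625)+3/4·9.890625≈7.558594
n=3: y≈7.558594, sp=2, e=sp−y≈-5.558594; I≈-1.902344, D=e−e_prev≈-8.964844; u=0·(-5.558594)+2·(-1.902344)+1/2·(-8.964844)≈-8.287109; next y=-1/10·7.558594+3/4·(-8.287109)≈-6.971191
n=4: y≈-6.971191, sp=4, e=sp−y≈10.971191; I≈9.068848, D=e−e_prev≈16.529785; u=0·10.971191+2·9.068848+1/2·16.529785≈26.402588; next y=-1/10·(-6.971191)+3/4·26.402588≈20.499060
n=5: y≈20.499060, sp=4, e=sp−y≈-16.499060; I≈-7.430212, D=e−e_prev≈-27.470251; u=0·(-16.499060)+2·(-7.430212)+1/2·(-27.470251)≈-28.595551; next y=-1/10·20.499060+3/4·(-28.595551)≈-23.496569
n=6: y≈-23.496569, sp=4, e=sp−y≈27.496569; I≈20.066357, D=e−e_prev≈43.995629; u=0·27.496569+2·20.066357+1/2·43.995629≈62.130527; next y=-1/10·(-23.496569)+3/4·62.130527≈48.947553
n=7: y≈48.947553, sp=4, e=sp−y≈-44.947553; I≈-24.881196, D=e−e_prev≈-72.444121; u=0·(-44.947553)+2·(-24.881196)+1/2·(-72.444121)≈-85.984453; next y=-1/10·48.947553+3/4·(-85.984453)≈-69.383095
n=8: y≈-69.383095, sp=4, e=sp−y≈73.383095; I≈48.501899, D=e−e_prev≈118.330647; u=0·73.383095+2·48.501899+1/2·118.330647≈156.169121; next y=-1/10·(-69.383095)+3/4·156.169121≈124.065150
n=9: y≈124.065150, sp=4, e=sp−y≈-120.065150; I≈-71.563252, D=e−e_prev≈-193.448245; u=0·(-120.065150)+2·(-71.563252)+1/2·(-193.448245)≈-239.850626; next y=-1/10·124.065150+3/4·(-239.850626)≈-192.294484
n=10: y≈-192.294484, sp=4, e=sp−y≈196.294484; I≈124.731233, D=e−e_prev≈316.359635; u=0·196.294484+2·124.731233+1/2·316.359635≈407.642283; next y=-1/10·(-192.294484)+3/4·407.642283≈324.961161
n=11: y≈324.961161, sp=4, e=sp−y≈-320.961161; I≈-196.229928, D=e−e_prev≈-517.255645; u=0·(-320.961161)+2·(-196.229928)+1/2·(-517.255645)≈-651.087678; next y=-1/10·324.961161+3/4·(-651.087678)≈-520.811875

0 2 5.000 0.000
1 2 -1.375 3.750
2 2 9.891 -1.406
3 2 -8.287 7.559
4 4 26.403 -6.971
5 4 -28.596 20.499
6 4 62.131 -23.497
7 4 -85.984 48.948
8 4 156.169 -69.383
9 4 -239.851 124.065
10 4 407.642 -192.294
11 4 -651.088 324.961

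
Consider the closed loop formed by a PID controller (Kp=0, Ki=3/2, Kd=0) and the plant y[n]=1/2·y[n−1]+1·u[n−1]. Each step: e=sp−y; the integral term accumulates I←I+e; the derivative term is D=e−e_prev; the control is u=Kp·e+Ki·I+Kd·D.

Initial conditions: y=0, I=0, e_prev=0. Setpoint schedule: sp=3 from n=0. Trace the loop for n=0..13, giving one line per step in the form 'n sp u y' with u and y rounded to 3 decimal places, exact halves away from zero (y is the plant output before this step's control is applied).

0 3 4.500 0.000
1 3 2.250 4.500
2 3 0.000 4.500
3 3 1.125 2.250
4 3 2.250 2.250
5 3 1.688 3.375
6 3 1.125 3.375
7 3 1.406 2.813
8 3 1.688 2.813
9 3 1.547 3.094
10 3 1.406 3.094
11 3 1.477 2.953
12 3 1.547 2.953
13 3 1.512 3.023

(exact arithmetic carried between steps; '≈' marks a value shown rounded to 6 d.p. or computed from one; I and e_prev carry over from the previous line; the table rounds u and y to 3 d.p., halves away from zero)
n=0: y=0, sp=3, e=sp−y=3; I=3, D=e−e_prev=3; u=0·3+3/2·3+0·3=4.5; next y=1/2·0+1·4.5=4.5
n=1: y=4.5, sp=3, e=sp−y=-1.5; I=1.5, D=e−e_prev=-4.5; u=0·(-1.5)+3/2·1.5+0·(-4.5)=2.25; next y=1/2·4.5+1·2.25=4.5
n=2: y=4.5, sp=3, e=sp−y=-1.5; I=0, D=e−e_prev=0; u=0·(-1.5)+3/2·0+0·0=0; next y=1/2·4.5+1·0=2.25
n=3: y=2.25, sp=3, e=sp−y=0.75; I=0.75, D=e−e_prev=2.25; u=0·0.75+3/2·0.75+0·2.25=1.125; next y=1/2·2.25+1·1.125=2.25
n=4: y=2.25, sp=3, e=sp−y=0.75; I=1.5, D=e−e_prev=0; u=0·0.75+3/2·1.5+0·0=2.25; next y=1/2·2.25+1·2.25=3.375
n=5: y=3.375, sp=3, e=sp−y=-0.375; I=1.125, D=e−e_prev=-1.125; u=0·(-0.375)+3/2·1.125+0·(-1.125)=1.6875; next y=1/2·3.375+1·1.6875=3.375
n=6: y=3.375, sp=3, e=sp−y=-0.375; I=0.75, D=e−e_prev=0; u=0·(-0.375)+3/2·0.75+0·0=1.125; next y=1/2·3.375+1·1.125=2.8125
n=7: y=2.8125, sp=3, e=sp−y=0.1875; I=0.9375, D=e−e_prev=0.5625; u=0·0.1875+3/2·0.9375+0·0.5625=1.40625; next y=1/2·2.8125+1·1.40625=2.8125
n=8: y=2.8125, sp=3, e=sp−y=0.1875; I=1.125, D=e−e_prev=0; u=0·0.1875+3/2·1.125+0·0=1.6875; next y=1/2·2.8125+1·1.6875=3.09375
n=9: y=3.09375, sp=3, e=sp−y=-0.09375; I=1.03125, D=e−e_prev=-0.28125; u=0·(-0.09375)+3/2·1.03125+0·(-0.28125)=1.546875; next y=1/2·3.09375+1·1.546875=3.09375
n=10: y=3.09375, sp=3, e=sp−y=-0.09375; I=0.9375, D=e−e_prev=0; u=0·(-0.09375)+3/2·0.9375+0·0=1.40625; next y=1/2·3.09375+1·1.40625=2.953125
n=11: y=2.953125, sp=3, e=sp−y=0.046875; I=0.984375, D=e−e_prev=0.140625; u=0·0.046875+3/2·0.984375+0·0.140625≈1.476563; next y=1/2·2.953125+1·1.476563≈2.953125
n=12: y=2.953125, sp=3, e=sp−y=0.046875; I=1.03125, D=e−e_prev=0; u=0·0.046875+3/2·1.03125+0·0=1.546875; next y=1/2·2.953125+1·1.546875≈3.023438
n=13: y≈3.023438, sp=3, e=sp−y≈-0.023438; I≈1.007813, D=e−e_prev≈-0.070313; u=0·(-0.023438)+3/2·1.007813+0·(-0.070313)≈1.511719; next y=1/2·3.023438+1·1.511719≈3.023438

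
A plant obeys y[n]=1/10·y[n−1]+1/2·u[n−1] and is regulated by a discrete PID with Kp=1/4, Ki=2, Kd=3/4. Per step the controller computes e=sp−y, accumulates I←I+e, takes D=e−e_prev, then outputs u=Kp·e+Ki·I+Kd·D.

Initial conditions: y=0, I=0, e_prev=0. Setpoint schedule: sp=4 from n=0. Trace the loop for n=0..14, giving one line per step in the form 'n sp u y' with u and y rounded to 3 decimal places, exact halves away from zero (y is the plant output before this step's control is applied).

0 4 12.000 0.000
1 4 -1.000 6.000
2 4 17.200 0.100
3 4 -4.955 8.610
4 4 22.887 -1.617
5 4 -12.245 11.282
6 4 31.694 -4.994
7 4 -23.550 15.347
8 4 45.774 -10.240
9 4 -41.246 21.863
10 4 68.005 -18.437
11 4 -69.133 32.159
12 4 103.024 -31.351
13 4 -113.089 48.377
14 4 158.204 -51.707

(exact arithmetic carried between steps; '≈' marks a value shown rounded to 6 d.p. or computed from one; I and e_prev carry over from the previous line; the table rounds u and y to 3 d.p., halves away from zero)
n=0: y=0, sp=4, e=sp−y=4; I=4, D=e−e_prev=4; u=1/4·4+2·4+3/4·4=12; next y=1/10·0+1/2·12=6
n=1: y=6, sp=4, e=sp−y=-2; I=2, D=e−e_prev=-6; u=1/4·(-2)+2·2+3/4·(-6)=-1; next y=1/10·6+1/2·(-1)=0.1
n=2: y=0.1, sp=4, e=sp−y=3.9; I=5.9, D=e−e_prev=5.9; u=1/4·3.9+2·5.9+3/4·5.9=17.2; next y=1/10·0.1+1/2·17.2=8.61
n=3: y=8.61, sp=4, e=sp−y=-4.61; I=1.29, D=e−e_prev=-8.51; u=1/4·(-4.61)+2·1.29+3/4·(-8.51)=-4.955; next y=1/10·8.61+1/2·(-4.955)=-1.6165
n=4: y=-1.6165, sp=4, e=sp−y=5.6165; I=6.9065, D=e−e_prev=10.2265; u=1/4·5.6165+2·6.9065+3/4·10.2265=22.887; next y=1/10·(-1.6165)+1/2·22.887=11.28185
n=5: y=11.28185, sp=4, e=sp−y=-7.28185; I=-0.37535, D=e−e_prev=-12.89835; u=1/4·(-7.28185)+2·(-0.37535)+3/4·(-12.89835)=-12.244925; next y=1/10·11.28185+1/2·(-12.244925)≈-4.994278
n=6: y≈-4.994278, sp=4, e=sp−y≈8.994278; I≈8.618928, D=e−e_prev≈16.276128; u=1/4·8.994278+2·8.618928+3/4·16.276128≈31.69352; next y=1/10·(-4.994278)+1/2·31.69352≈15.347332
n=7: y≈15.347332, sp=4, e=sp−y≈-11.347332; I≈-2.728405, D=e−e_prev≈-20.341610; u=1/4·(-11.347332)+2·(-2.728405)+3/4·(-20.341610)≈-23.549850; next y=1/10·15.347332+1/2·(-23.549850)≈-10.240192
n=8: y≈-10.240192, sp=4, e=sp−y≈14.240192; I≈11.511787, D=e−e_prev≈25.587524; u=1/4·14.240192+2·11.511787+3/4·25.587524≈45.774265; next y=1/10·(-10.240192)+1/2·45.774265≈21.863113
n=9: y≈21.863113, sp=4, e=sp−y≈-17.863113; I≈-6.351326, D=e−e_prev≈-32.103305; u=1/4·(-17.863113)+2·(-6.351326)+3/4·(-32.103305)≈-41.245910; next y=1/10·21.863113+1/2·(-41.245910)≈-18.436643
n=10: y≈-18.436643, sp=4, e=sp−y≈22.436643; I≈16.085317, D=e−e_prev≈40.299757; u=1/4·22.436643+2·16.085317+3/4·40.299757≈68.004613; next y=1/10·(-18.436643)+1/2·68.004613≈32.158642
n=11: y≈32.158642, sp=4, e=sp−y≈-28.158642; I≈-12.073325, D=e−e_prev≈-50.595286; u=1/4·(-28.158642)+2·(-12.073325)+3/4·(-50.595286)≈-69.132774; next y=1/10·32.158642+1/2·(-69.132774)≈-31.350523
n=12: y≈-31.350523, sp=4, e=sp−y≈35.350523; I≈23.277198, D=e−e_prev≈63.509165; u=1/4·35.350523+2·23.277198+3/4·63.509165≈103.023901; next y=1/10·(-31.350523)+1/2·103.023901≈48.376898
n=13: y≈48.376898, sp=4, e=sp−y≈-44.376898; I≈-21.099700, D=e−e_prev≈-79.727421; u=1/4·(-44.376898)+2·(-21.099700)+3/4·(-79.727421)≈-113.089190; next y=1/10·48.376898+1/2·(-113.089190)≈-51.706905
n=14: y≈-51.706905, sp=4, e=sp−y≈55.706905; I≈34.607205, D=e−e_prev≈100.083803; u=1/4·55.706905+2·34.607205+3/4·100.083803≈158.203990; next y=1/10·(-51.706905)+1/2·158.203990≈73.931304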